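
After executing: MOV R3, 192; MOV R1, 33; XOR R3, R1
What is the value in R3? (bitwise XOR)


Register state trace:
  MOV R3, 192  → R3 = 192 (0b11000000)
  MOV R1, 33  → R1 = 33 (0b00100001)
  XOR R3, R1  → R3 = 192 XOR 33 = 225 (0b11100001)
Final: R3 = 225

225


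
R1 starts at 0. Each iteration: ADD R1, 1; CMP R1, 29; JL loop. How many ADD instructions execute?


Loop trace (R1 starts at 0, target 29, step 1):
  ADD #1: R1 = 0 + 1 = 1  → 1 < 29, loop
  ADD #2: R1 = 1 + 1 = 2  → 2 < 29, loop
  ADD #3: R1 = 2 + 1 = 3  → 3 < 29, loop
  ADD #4: R1 = 3 + 1 = 4  → 4 < 29, loop
  ADD #5: R1 = 4 + 1 = 5  → 5 < 29, loop
  ADD #6: R1 = 5 + 1 = 6  → 6 < 29, loop
  ADD #7: R1 = 6 + 1 = 7  → 7 < 29, loop
  ADD #8: R1 = 7 + 1 = 8  → 8 < 29, loop
  ADD #9: R1 = 8 + 1 = 9  → 9 < 29, loop
  ADD #10: R1 = 9 + 1 = 10  → 10 < 29, loop
  ADD #11: R1 = 10 + 1 = 11  → 11 < 29, loop
  ADD #12: R1 = 11 + 1 = 12  → 12 < 29, loop
  ADD #13: R1 = 12 + 1 = 13  → 13 < 29, loop
  ADD #14: R1 = 13 + 1 = 14  → 14 < 29, loop
  ADD #15: R1 = 14 + 1 = 15  → 15 < 29, loop
  ADD #16: R1 = 15 + 1 = 16  → 16 < 29, loop
  ADD #17: R1 = 16 + 1 = 17  → 17 < 29, loop
  ADD #18: R1 = 17 + 1 = 18  → 18 < 29, loop
  ADD #19: R1 = 18 + 1 = 19  → 19 < 29, loop
  ADD #20: R1 = 19 + 1 = 20  → 20 < 29, loop
  ADD #21: R1 = 20 + 1 = 21  → 21 < 29, loop
  ADD #22: R1 = 21 + 1 = 22  → 22 < 29, loop
  ADD #23: R1 = 22 + 1 = 23  → 23 < 29, loop
  ADD #24: R1 = 23 + 1 = 24  → 24 < 29, loop
  ADD #25: R1 = 24 + 1 = 25  → 25 < 29, loop
  ADD #26: R1 = 25 + 1 = 26  → 26 < 29, loop
  ADD #27: R1 = 26 + 1 = 27  → 27 < 29, loop
  ADD #28: R1 = 27 + 1 = 28  → 28 < 29, loop
  ADD #29: R1 = 28 + 1 = 29  → 29 >= 29, exit
Total ADD instructions: 29

29


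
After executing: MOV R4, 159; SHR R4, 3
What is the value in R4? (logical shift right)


Register state trace:
  MOV R4, 159  → R4 = 159
  SHR R4, 3  → R4 = 159 >> 3 = 159 // 2^3 = 19
Final: R4 = 19

19


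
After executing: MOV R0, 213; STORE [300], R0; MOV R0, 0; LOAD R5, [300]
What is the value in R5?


Register and memory trace:
  MOV R0, 213  → R0 = 213
  STORE [300], R0  → mem[300] = 213
  MOV R0, 0  → R0 = 0
  LOAD R5, [300]  → R5 = mem[300] = 213
Final: R5 = 213

213


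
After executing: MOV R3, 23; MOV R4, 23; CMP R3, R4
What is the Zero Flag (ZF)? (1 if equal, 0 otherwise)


Register state trace:
  MOV R3, 23  → R3 = 23
  MOV R4, 23  → R4 = 23
  CMP R3, R4  → computes 23 - 23 = 0
  Result is zero, so values are equal
ZF = 1

1


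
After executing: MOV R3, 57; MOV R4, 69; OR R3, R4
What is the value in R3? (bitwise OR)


Register state trace:
  MOV R3, 57  → R3 = 57 (0b00111001)
  MOV R4, 69  → R4 = 69 (0b01000101)
  OR R3, R4   → R3 = 57 OR 69 = 125 (0b01111101)
Final: R3 = 125

125


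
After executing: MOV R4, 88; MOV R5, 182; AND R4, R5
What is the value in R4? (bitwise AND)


Register state trace:
  MOV R4, 88  → R4 = 88 (0b01011000)
  MOV R5, 182  → R5 = 182 (0b10110110)
  AND R4, R5  → R4 = 88 AND 182 = 16 (0b00010000)
Final: R4 = 16

16


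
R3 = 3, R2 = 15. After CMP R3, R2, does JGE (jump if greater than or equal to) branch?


Trace:
  R3 = 3, R2 = 15
  CMP R3, R2  → compares 3 vs 15
  JGE checks: is 3 greater than or equal to 15?
  3 < 15, so condition is false
Branch taken: No

No


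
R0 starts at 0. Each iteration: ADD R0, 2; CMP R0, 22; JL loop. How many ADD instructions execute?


Loop trace (R0 starts at 0, target 22, step 2):
  ADD #1: R0 = 0 + 2 = 2  → 2 < 22, loop
  ADD #2: R0 = 2 + 2 = 4  → 4 < 22, loop
  ADD #3: R0 = 4 + 2 = 6  → 6 < 22, loop
  ADD #4: R0 = 6 + 2 = 8  → 8 < 22, loop
  ADD #5: R0 = 8 + 2 = 10  → 10 < 22, loop
  ADD #6: R0 = 10 + 2 = 12  → 12 < 22, loop
  ADD #7: R0 = 12 + 2 = 14  → 14 < 22, loop
  ADD #8: R0 = 14 + 2 = 16  → 16 < 22, loop
  ADD #9: R0 = 16 + 2 = 18  → 18 < 22, loop
  ADD #10: R0 = 18 + 2 = 20  → 20 < 22, loop
  ADD #11: R0 = 20 + 2 = 22  → 22 >= 22, exit
Total ADD instructions: 11

11


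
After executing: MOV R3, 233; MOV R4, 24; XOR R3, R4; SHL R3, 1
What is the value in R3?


Register state trace:
  MOV R3, 233  → R3 = 233 (0b11101001)
  MOV R4, 24  → R4 = 24 (0b00011000)
  XOR R3, R4  → R3 = 233 XOR 24 = 241 (0b11110001)
  SHL R3, 1  → R3 = 241 << 1 = 482
Final: R3 = 482

482


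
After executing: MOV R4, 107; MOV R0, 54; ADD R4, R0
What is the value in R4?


Register state trace:
  MOV R4, 107  → R4 = 107
  MOV R0, 54  → R0 = 54
  ADD R4, R0  → R4 = 107 + 54 = 161
Final: R4 = 161

161


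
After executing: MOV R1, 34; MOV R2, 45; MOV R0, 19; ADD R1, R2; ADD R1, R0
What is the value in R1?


Register state trace:
  MOV R1, 34  → R1 = 34
  MOV R2, 45  → R2 = 45
  MOV R0, 19  → R0 = 19
  ADD R1, R2  → R1 = 34 + 45 = 79
  ADD R1, R0  → R1 = 79 + 19 = 98
Final: R1 = 98

98


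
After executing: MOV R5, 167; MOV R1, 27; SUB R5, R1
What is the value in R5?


Register state trace:
  MOV R5, 167  → R5 = 167
  MOV R1, 27  → R1 = 27
  SUB R5, R1  → R5 = 167 - 27 = 140
Final: R5 = 140

140


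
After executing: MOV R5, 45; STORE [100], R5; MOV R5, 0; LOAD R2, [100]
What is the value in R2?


Register and memory trace:
  MOV R5, 45  → R5 = 45
  STORE [100], R5  → mem[100] = 45
  MOV R5, 0  → R5 = 0
  LOAD R2, [100]  → R2 = mem[100] = 45
Final: R2 = 45

45


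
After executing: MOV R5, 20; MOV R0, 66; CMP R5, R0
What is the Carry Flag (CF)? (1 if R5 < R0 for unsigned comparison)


Register state trace:
  MOV R5, 20  → R5 = 20
  MOV R0, 66  → R0 = 66
  CMP R5, R0  → unsigned 20 - 66: borrow occurs
  20 < 66, so CF = 1
CF = 1

1


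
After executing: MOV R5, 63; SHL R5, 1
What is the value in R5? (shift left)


Register state trace:
  MOV R5, 63  → R5 = 63
  SHL R5, 1  → R5 = 63 << 1 = 63 * 2^1 = 126
Final: R5 = 126

126


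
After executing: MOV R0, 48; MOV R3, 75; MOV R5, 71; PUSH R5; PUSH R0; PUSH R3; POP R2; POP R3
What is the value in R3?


Stack trace (top is rightmost):
  MOV R0, 48  → R0 = 48
  MOV R3, 75  → R3 = 75
  MOV R5, 71  → R5 = 71
  PUSH R5  → stack: [71]
  PUSH R0  → stack: [71, 48]
  PUSH R3  → stack: [71, 48, 75]
  POP R2  → R2 = 75, stack: [71, 48]
  POP R3  → R3 = 48, stack: [71]
Final: R3 = 48

48


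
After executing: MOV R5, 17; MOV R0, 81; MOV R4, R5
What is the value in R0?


Register state trace:
  MOV R5, 17  → R5 = 17
  MOV R0, 81  → R0 = 81
  MOV R4, R5  → R4 = 17
Final: R0 = 81

81


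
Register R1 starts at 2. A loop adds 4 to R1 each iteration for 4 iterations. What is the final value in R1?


Starting value: R1 = 2
  Iter 1: R1 = 2 + 4 = 6
  Iter 2: R1 = 6 + 4 = 10
  Iter 3: R1 = 10 + 4 = 14
  Iter 4: R1 = 14 + 4 = 18
Final: R1 = 18

18


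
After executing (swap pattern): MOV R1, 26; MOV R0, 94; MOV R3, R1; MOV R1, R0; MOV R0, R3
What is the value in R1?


Register state trace (swap pattern):
  MOV R1, 26  → R1 = 26
  MOV R0, 94  → R0 = 94
  MOV R3, R1  → R3 = 26  (save R1)
  MOV R1, R0  → R1 = 94  (R1 gets R0's value)
  MOV R0, R3  → R0 = 26  (R0 gets saved value)
Final: R1 = 94

94


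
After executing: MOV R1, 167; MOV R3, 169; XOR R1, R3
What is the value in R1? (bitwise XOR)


Register state trace:
  MOV R1, 167  → R1 = 167 (0b10100111)
  MOV R3, 169  → R3 = 169 (0b10101001)
  XOR R1, R3  → R1 = 167 XOR 169 = 14 (0b00001110)
Final: R1 = 14

14


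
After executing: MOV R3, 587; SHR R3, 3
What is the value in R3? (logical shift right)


Register state trace:
  MOV R3, 587  → R3 = 587
  SHR R3, 3  → R3 = 587 >> 3 = 587 // 2^3 = 73
Final: R3 = 73

73


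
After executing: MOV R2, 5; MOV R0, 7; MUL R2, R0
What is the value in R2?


Register state trace:
  MOV R2, 5  → R2 = 5
  MOV R0, 7  → R0 = 7
  MUL R2, R0  → R2 = 5 * 7 = 35
Final: R2 = 35

35


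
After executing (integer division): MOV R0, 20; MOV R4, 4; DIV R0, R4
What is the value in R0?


Register state trace:
  MOV R0, 20  → R0 = 20
  MOV R4, 4  → R4 = 4
  DIV R0, R4  → R0 = 20 // 4 = 5
Final: R0 = 5

5


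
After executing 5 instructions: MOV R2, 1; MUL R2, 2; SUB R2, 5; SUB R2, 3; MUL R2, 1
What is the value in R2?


Register state trace:
  MOV R2, 1  → R2 = 1
  MUL R2, 2  → R2 = 1 * 2 = 2
  SUB R2, 5  → R2 = 2 - 5 = -3
  SUB R2, 3  → R2 = -3 - 3 = -6
  MUL R2, 1  → R2 = -6 * 1 = -6
Final: R2 = -6

-6


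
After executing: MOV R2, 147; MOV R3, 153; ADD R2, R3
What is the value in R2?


Register state trace:
  MOV R2, 147  → R2 = 147
  MOV R3, 153  → R3 = 153
  ADD R2, R3  → R2 = 147 + 153 = 300
Final: R2 = 300

300


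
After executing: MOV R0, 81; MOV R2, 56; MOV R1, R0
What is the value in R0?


Register state trace:
  MOV R0, 81  → R0 = 81
  MOV R2, 56  → R2 = 56
  MOV R1, R0  → R1 = 81
Final: R0 = 81

81


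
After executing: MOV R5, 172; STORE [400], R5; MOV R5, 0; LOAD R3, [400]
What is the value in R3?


Register and memory trace:
  MOV R5, 172  → R5 = 172
  STORE [400], R5  → mem[400] = 172
  MOV R5, 0  → R5 = 0
  LOAD R3, [400]  → R3 = mem[400] = 172
Final: R3 = 172

172


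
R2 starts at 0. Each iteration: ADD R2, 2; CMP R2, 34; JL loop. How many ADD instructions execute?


Loop trace (R2 starts at 0, target 34, step 2):
  ADD #1: R2 = 0 + 2 = 2  → 2 < 34, loop
  ADD #2: R2 = 2 + 2 = 4  → 4 < 34, loop
  ADD #3: R2 = 4 + 2 = 6  → 6 < 34, loop
  ADD #4: R2 = 6 + 2 = 8  → 8 < 34, loop
  ADD #5: R2 = 8 + 2 = 10  → 10 < 34, loop
  ADD #6: R2 = 10 + 2 = 12  → 12 < 34, loop
  ADD #7: R2 = 12 + 2 = 14  → 14 < 34, loop
  ADD #8: R2 = 14 + 2 = 16  → 16 < 34, loop
  ADD #9: R2 = 16 + 2 = 18  → 18 < 34, loop
  ADD #10: R2 = 18 + 2 = 20  → 20 < 34, loop
  ADD #11: R2 = 20 + 2 = 22  → 22 < 34, loop
  ADD #12: R2 = 22 + 2 = 24  → 24 < 34, loop
  ADD #13: R2 = 24 + 2 = 26  → 26 < 34, loop
  ADD #14: R2 = 26 + 2 = 28  → 28 < 34, loop
  ADD #15: R2 = 28 + 2 = 30  → 30 < 34, loop
  ADD #16: R2 = 30 + 2 = 32  → 32 < 34, loop
  ADD #17: R2 = 32 + 2 = 34  → 34 >= 34, exit
Total ADD instructions: 17

17


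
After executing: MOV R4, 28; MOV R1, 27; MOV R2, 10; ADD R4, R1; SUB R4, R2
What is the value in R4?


Register state trace:
  MOV R4, 28  → R4 = 28
  MOV R1, 27  → R1 = 27
  MOV R2, 10  → R2 = 10
  ADD R4, R1  → R4 = 28 + 27 = 55
  SUB R4, R2  → R4 = 55 - 10 = 45
Final: R4 = 45

45


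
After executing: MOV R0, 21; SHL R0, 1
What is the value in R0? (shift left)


Register state trace:
  MOV R0, 21  → R0 = 21
  SHL R0, 1  → R0 = 21 << 1 = 21 * 2^1 = 42
Final: R0 = 42

42


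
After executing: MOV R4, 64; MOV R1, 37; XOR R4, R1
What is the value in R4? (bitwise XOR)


Register state trace:
  MOV R4, 64  → R4 = 64 (0b01000000)
  MOV R1, 37  → R1 = 37 (0b00100101)
  XOR R4, R1  → R4 = 64 XOR 37 = 101 (0b01100101)
Final: R4 = 101

101


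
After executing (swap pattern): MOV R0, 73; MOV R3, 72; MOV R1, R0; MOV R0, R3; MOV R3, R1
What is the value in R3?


Register state trace (swap pattern):
  MOV R0, 73  → R0 = 73
  MOV R3, 72  → R3 = 72
  MOV R1, R0  → R1 = 73  (save R0)
  MOV R0, R3  → R0 = 72  (R0 gets R3's value)
  MOV R3, R1  → R3 = 73  (R3 gets saved value)
Final: R3 = 73

73


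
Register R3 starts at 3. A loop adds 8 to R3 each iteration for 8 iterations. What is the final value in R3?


Starting value: R3 = 3
  Iter 1: R3 = 3 + 8 = 11
  Iter 2: R3 = 11 + 8 = 19
  Iter 3: R3 = 19 + 8 = 27
  Iter 4: R3 = 27 + 8 = 35
  Iter 5: R3 = 35 + 8 = 43
  Iter 6: R3 = 43 + 8 = 51
  Iter 7: R3 = 51 + 8 = 59
  Iter 8: R3 = 59 + 8 = 67
Final: R3 = 67

67


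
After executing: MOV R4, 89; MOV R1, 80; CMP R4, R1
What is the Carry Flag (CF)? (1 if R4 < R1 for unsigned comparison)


Register state trace:
  MOV R4, 89  → R4 = 89
  MOV R1, 80  → R1 = 80
  CMP R4, R1  → unsigned 89 - 80: no borrow
  89 >= 80, so CF = 0
CF = 0

0


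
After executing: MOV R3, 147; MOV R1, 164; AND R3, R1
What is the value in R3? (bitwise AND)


Register state trace:
  MOV R3, 147  → R3 = 147 (0b10010011)
  MOV R1, 164  → R1 = 164 (0b10100100)
  AND R3, R1  → R3 = 147 AND 164 = 128 (0b10000000)
Final: R3 = 128

128


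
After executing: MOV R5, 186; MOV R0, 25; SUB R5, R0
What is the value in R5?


Register state trace:
  MOV R5, 186  → R5 = 186
  MOV R0, 25  → R0 = 25
  SUB R5, R0  → R5 = 186 - 25 = 161
Final: R5 = 161

161


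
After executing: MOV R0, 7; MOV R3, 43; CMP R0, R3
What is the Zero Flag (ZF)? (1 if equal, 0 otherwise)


Register state trace:
  MOV R0, 7  → R0 = 7
  MOV R3, 43  → R3 = 43
  CMP R0, R3  → computes 7 - 43 = -36
  Result is nonzero, so values are not equal
ZF = 0

0


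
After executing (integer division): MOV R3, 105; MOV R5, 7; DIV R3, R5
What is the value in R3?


Register state trace:
  MOV R3, 105  → R3 = 105
  MOV R5, 7  → R5 = 7
  DIV R3, R5  → R3 = 105 // 7 = 15
Final: R3 = 15

15


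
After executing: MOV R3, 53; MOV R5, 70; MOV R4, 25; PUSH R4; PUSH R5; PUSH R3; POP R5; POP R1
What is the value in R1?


Stack trace (top is rightmost):
  MOV R3, 53  → R3 = 53
  MOV R5, 70  → R5 = 70
  MOV R4, 25  → R4 = 25
  PUSH R4  → stack: [25]
  PUSH R5  → stack: [25, 70]
  PUSH R3  → stack: [25, 70, 53]
  POP R5  → R5 = 53, stack: [25, 70]
  POP R1  → R1 = 70, stack: [25]
Final: R1 = 70

70


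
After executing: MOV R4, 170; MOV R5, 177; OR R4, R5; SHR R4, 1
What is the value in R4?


Register state trace:
  MOV R4, 170  → R4 = 170 (0b10101010)
  MOV R5, 177  → R5 = 177 (0b10110001)
  OR R4, R5  → R4 = 170 OR 177 = 187 (0b10111011)
  SHR R4, 1  → R4 = 187 >> 1 = 93
Final: R4 = 93

93


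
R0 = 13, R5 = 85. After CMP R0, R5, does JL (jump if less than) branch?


Trace:
  R0 = 13, R5 = 85
  CMP R0, R5  → compares 13 vs 85
  JL checks: is 13 less than 85?
  13 < 85, so condition is true
Branch taken: Yes

Yes


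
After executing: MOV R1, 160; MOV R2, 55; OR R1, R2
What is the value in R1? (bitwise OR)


Register state trace:
  MOV R1, 160  → R1 = 160 (0b10100000)
  MOV R2, 55  → R2 = 55 (0b00110111)
  OR R1, R2   → R1 = 160 OR 55 = 183 (0b10110111)
Final: R1 = 183

183


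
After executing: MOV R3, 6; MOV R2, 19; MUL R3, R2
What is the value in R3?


Register state trace:
  MOV R3, 6  → R3 = 6
  MOV R2, 19  → R2 = 19
  MUL R3, R2  → R3 = 6 * 19 = 114
Final: R3 = 114

114


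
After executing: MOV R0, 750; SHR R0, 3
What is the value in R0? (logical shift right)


Register state trace:
  MOV R0, 750  → R0 = 750
  SHR R0, 3  → R0 = 750 >> 3 = 750 // 2^3 = 93
Final: R0 = 93

93


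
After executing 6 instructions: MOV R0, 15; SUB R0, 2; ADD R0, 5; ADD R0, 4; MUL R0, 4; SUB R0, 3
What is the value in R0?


Register state trace:
  MOV R0, 15  → R0 = 15
  SUB R0, 2  → R0 = 15 - 2 = 13
  ADD R0, 5  → R0 = 13 + 5 = 18
  ADD R0, 4  → R0 = 18 + 4 = 22
  MUL R0, 4  → R0 = 22 * 4 = 88
  SUB R0, 3  → R0 = 88 - 3 = 85
Final: R0 = 85

85


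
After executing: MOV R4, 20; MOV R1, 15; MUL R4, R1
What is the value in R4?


Register state trace:
  MOV R4, 20  → R4 = 20
  MOV R1, 15  → R1 = 15
  MUL R4, R1  → R4 = 20 * 15 = 300
Final: R4 = 300

300


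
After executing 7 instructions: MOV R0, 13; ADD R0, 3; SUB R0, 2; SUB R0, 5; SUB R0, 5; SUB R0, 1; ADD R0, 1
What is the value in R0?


Register state trace:
  MOV R0, 13  → R0 = 13
  ADD R0, 3  → R0 = 13 + 3 = 16
  SUB R0, 2  → R0 = 16 - 2 = 14
  SUB R0, 5  → R0 = 14 - 5 = 9
  SUB R0, 5  → R0 = 9 - 5 = 4
  SUB R0, 1  → R0 = 4 - 1 = 3
  ADD R0, 1  → R0 = 3 + 1 = 4
Final: R0 = 4

4


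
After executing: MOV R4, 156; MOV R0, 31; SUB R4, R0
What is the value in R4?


Register state trace:
  MOV R4, 156  → R4 = 156
  MOV R0, 31  → R0 = 31
  SUB R4, R0  → R4 = 156 - 31 = 125
Final: R4 = 125

125


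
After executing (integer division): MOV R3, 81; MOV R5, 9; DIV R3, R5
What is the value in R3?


Register state trace:
  MOV R3, 81  → R3 = 81
  MOV R5, 9  → R5 = 9
  DIV R3, R5  → R3 = 81 // 9 = 9
Final: R3 = 9

9


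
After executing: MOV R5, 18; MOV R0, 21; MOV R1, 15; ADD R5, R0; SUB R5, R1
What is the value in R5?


Register state trace:
  MOV R5, 18  → R5 = 18
  MOV R0, 21  → R0 = 21
  MOV R1, 15  → R1 = 15
  ADD R5, R0  → R5 = 18 + 21 = 39
  SUB R5, R1  → R5 = 39 - 15 = 24
Final: R5 = 24

24


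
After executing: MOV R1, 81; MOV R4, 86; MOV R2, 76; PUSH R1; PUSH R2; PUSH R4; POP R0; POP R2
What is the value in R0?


Stack trace (top is rightmost):
  MOV R1, 81  → R1 = 81
  MOV R4, 86  → R4 = 86
  MOV R2, 76  → R2 = 76
  PUSH R1  → stack: [81]
  PUSH R2  → stack: [81, 76]
  PUSH R4  → stack: [81, 76, 86]
  POP R0  → R0 = 86, stack: [81, 76]
  POP R2  → R2 = 76, stack: [81]
Final: R0 = 86

86


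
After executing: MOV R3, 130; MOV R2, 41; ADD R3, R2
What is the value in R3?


Register state trace:
  MOV R3, 130  → R3 = 130
  MOV R2, 41  → R2 = 41
  ADD R3, R2  → R3 = 130 + 41 = 171
Final: R3 = 171

171


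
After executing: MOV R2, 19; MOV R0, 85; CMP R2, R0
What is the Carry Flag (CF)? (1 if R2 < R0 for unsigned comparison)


Register state trace:
  MOV R2, 19  → R2 = 19
  MOV R0, 85  → R0 = 85
  CMP R2, R0  → unsigned 19 - 85: borrow occurs
  19 < 85, so CF = 1
CF = 1

1


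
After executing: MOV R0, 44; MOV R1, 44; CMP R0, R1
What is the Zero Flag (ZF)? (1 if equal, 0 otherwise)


Register state trace:
  MOV R0, 44  → R0 = 44
  MOV R1, 44  → R1 = 44
  CMP R0, R1  → computes 44 - 44 = 0
  Result is zero, so values are equal
ZF = 1

1


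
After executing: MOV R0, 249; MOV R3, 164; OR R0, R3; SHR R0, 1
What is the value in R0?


Register state trace:
  MOV R0, 249  → R0 = 249 (0b11111001)
  MOV R3, 164  → R3 = 164 (0b10100100)
  OR R0, R3  → R0 = 249 OR 164 = 253 (0b11111101)
  SHR R0, 1  → R0 = 253 >> 1 = 126
Final: R0 = 126

126


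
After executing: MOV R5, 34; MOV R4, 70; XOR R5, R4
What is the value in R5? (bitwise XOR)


Register state trace:
  MOV R5, 34  → R5 = 34 (0b00100010)
  MOV R4, 70  → R4 = 70 (0b01000110)
  XOR R5, R4  → R5 = 34 XOR 70 = 100 (0b01100100)
Final: R5 = 100

100


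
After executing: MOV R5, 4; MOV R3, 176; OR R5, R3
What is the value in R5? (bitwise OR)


Register state trace:
  MOV R5, 4  → R5 = 4 (0b00000100)
  MOV R3, 176  → R3 = 176 (0b10110000)
  OR R5, R3   → R5 = 4 OR 176 = 180 (0b10110100)
Final: R5 = 180

180


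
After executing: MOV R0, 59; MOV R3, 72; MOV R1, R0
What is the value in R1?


Register state trace:
  MOV R0, 59  → R0 = 59
  MOV R3, 72  → R3 = 72
  MOV R1, R0  → R1 = 59
Final: R1 = 59

59


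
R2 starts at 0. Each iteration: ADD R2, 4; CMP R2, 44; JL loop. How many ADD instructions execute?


Loop trace (R2 starts at 0, target 44, step 4):
  ADD #1: R2 = 0 + 4 = 4  → 4 < 44, loop
  ADD #2: R2 = 4 + 4 = 8  → 8 < 44, loop
  ADD #3: R2 = 8 + 4 = 12  → 12 < 44, loop
  ADD #4: R2 = 12 + 4 = 16  → 16 < 44, loop
  ADD #5: R2 = 16 + 4 = 20  → 20 < 44, loop
  ADD #6: R2 = 20 + 4 = 24  → 24 < 44, loop
  ADD #7: R2 = 24 + 4 = 28  → 28 < 44, loop
  ADD #8: R2 = 28 + 4 = 32  → 32 < 44, loop
  ADD #9: R2 = 32 + 4 = 36  → 36 < 44, loop
  ADD #10: R2 = 36 + 4 = 40  → 40 < 44, loop
  ADD #11: R2 = 40 + 4 = 44  → 44 >= 44, exit
Total ADD instructions: 11

11


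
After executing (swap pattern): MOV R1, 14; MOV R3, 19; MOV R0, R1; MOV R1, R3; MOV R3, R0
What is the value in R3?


Register state trace (swap pattern):
  MOV R1, 14  → R1 = 14
  MOV R3, 19  → R3 = 19
  MOV R0, R1  → R0 = 14  (save R1)
  MOV R1, R3  → R1 = 19  (R1 gets R3's value)
  MOV R3, R0  → R3 = 14  (R3 gets saved value)
Final: R3 = 14

14


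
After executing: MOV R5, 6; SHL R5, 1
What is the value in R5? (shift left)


Register state trace:
  MOV R5, 6  → R5 = 6
  SHL R5, 1  → R5 = 6 << 1 = 6 * 2^1 = 12
Final: R5 = 12

12


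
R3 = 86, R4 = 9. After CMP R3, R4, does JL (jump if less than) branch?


Trace:
  R3 = 86, R4 = 9
  CMP R3, R4  → compares 86 vs 9
  JL checks: is 86 less than 9?
  86 > 9, so condition is false
Branch taken: No

No


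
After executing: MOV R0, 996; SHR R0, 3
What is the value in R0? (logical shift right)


Register state trace:
  MOV R0, 996  → R0 = 996
  SHR R0, 3  → R0 = 996 >> 3 = 996 // 2^3 = 124
Final: R0 = 124

124


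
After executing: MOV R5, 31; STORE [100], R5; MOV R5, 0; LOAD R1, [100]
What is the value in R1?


Register and memory trace:
  MOV R5, 31  → R5 = 31
  STORE [100], R5  → mem[100] = 31
  MOV R5, 0  → R5 = 0
  LOAD R1, [100]  → R1 = mem[100] = 31
Final: R1 = 31

31


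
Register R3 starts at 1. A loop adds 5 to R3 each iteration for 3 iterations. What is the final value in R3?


Starting value: R3 = 1
  Iter 1: R3 = 1 + 5 = 6
  Iter 2: R3 = 6 + 5 = 11
  Iter 3: R3 = 11 + 5 = 16
Final: R3 = 16

16


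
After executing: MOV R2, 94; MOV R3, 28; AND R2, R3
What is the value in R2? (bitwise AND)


Register state trace:
  MOV R2, 94  → R2 = 94 (0b01011110)
  MOV R3, 28  → R3 = 28 (0b00011100)
  AND R2, R3  → R2 = 94 AND 28 = 28 (0b00011100)
Final: R2 = 28

28


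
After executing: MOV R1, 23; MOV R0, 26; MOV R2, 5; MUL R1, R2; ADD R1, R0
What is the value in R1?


Register state trace:
  MOV R1, 23  → R1 = 23
  MOV R0, 26  → R0 = 26
  MOV R2, 5  → R2 = 5
  MUL R1, R2  → R1 = 23 * 5 = 115
  ADD R1, R0  → R1 = 115 + 26 = 141
Final: R1 = 141

141


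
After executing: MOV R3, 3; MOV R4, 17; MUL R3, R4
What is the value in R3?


Register state trace:
  MOV R3, 3  → R3 = 3
  MOV R4, 17  → R4 = 17
  MUL R3, R4  → R3 = 3 * 17 = 51
Final: R3 = 51

51


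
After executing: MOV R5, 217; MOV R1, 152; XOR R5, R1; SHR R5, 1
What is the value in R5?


Register state trace:
  MOV R5, 217  → R5 = 217 (0b11011001)
  MOV R1, 152  → R1 = 152 (0b10011000)
  XOR R5, R1  → R5 = 217 XOR 152 = 65 (0b01000001)
  SHR R5, 1  → R5 = 65 >> 1 = 32
Final: R5 = 32

32


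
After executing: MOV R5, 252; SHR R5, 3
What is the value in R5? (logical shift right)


Register state trace:
  MOV R5, 252  → R5 = 252
  SHR R5, 3  → R5 = 252 >> 3 = 252 // 2^3 = 31
Final: R5 = 31

31


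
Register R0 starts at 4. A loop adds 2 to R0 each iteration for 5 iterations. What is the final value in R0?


Starting value: R0 = 4
  Iter 1: R0 = 4 + 2 = 6
  Iter 2: R0 = 6 + 2 = 8
  Iter 3: R0 = 8 + 2 = 10
  Iter 4: R0 = 10 + 2 = 12
  Iter 5: R0 = 12 + 2 = 14
Final: R0 = 14

14


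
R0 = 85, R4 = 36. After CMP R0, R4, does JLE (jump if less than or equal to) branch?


Trace:
  R0 = 85, R4 = 36
  CMP R0, R4  → compares 85 vs 36
  JLE checks: is 85 less than or equal to 36?
  85 > 36, so condition is false
Branch taken: No

No


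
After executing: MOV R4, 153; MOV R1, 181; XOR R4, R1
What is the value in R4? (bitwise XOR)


Register state trace:
  MOV R4, 153  → R4 = 153 (0b10011001)
  MOV R1, 181  → R1 = 181 (0b10110101)
  XOR R4, R1  → R4 = 153 XOR 181 = 44 (0b00101100)
Final: R4 = 44

44


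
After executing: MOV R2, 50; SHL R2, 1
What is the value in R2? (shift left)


Register state trace:
  MOV R2, 50  → R2 = 50
  SHL R2, 1  → R2 = 50 << 1 = 50 * 2^1 = 100
Final: R2 = 100

100


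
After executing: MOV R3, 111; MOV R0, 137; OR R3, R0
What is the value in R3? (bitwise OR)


Register state trace:
  MOV R3, 111  → R3 = 111 (0b01101111)
  MOV R0, 137  → R0 = 137 (0b10001001)
  OR R3, R0   → R3 = 111 OR 137 = 239 (0b11101111)
Final: R3 = 239

239


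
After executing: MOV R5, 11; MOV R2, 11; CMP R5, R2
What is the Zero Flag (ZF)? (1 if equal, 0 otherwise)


Register state trace:
  MOV R5, 11  → R5 = 11
  MOV R2, 11  → R2 = 11
  CMP R5, R2  → computes 11 - 11 = 0
  Result is zero, so values are equal
ZF = 1

1


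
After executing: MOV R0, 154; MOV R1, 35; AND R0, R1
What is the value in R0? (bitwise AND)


Register state trace:
  MOV R0, 154  → R0 = 154 (0b10011010)
  MOV R1, 35  → R1 = 35 (0b00100011)
  AND R0, R1  → R0 = 154 AND 35 = 2 (0b00000010)
Final: R0 = 2

2


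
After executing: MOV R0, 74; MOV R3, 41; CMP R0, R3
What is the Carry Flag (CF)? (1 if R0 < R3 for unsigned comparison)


Register state trace:
  MOV R0, 74  → R0 = 74
  MOV R3, 41  → R3 = 41
  CMP R0, R3  → unsigned 74 - 41: no borrow
  74 >= 41, so CF = 0
CF = 0

0


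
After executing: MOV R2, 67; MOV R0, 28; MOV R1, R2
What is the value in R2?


Register state trace:
  MOV R2, 67  → R2 = 67
  MOV R0, 28  → R0 = 28
  MOV R1, R2  → R1 = 67
Final: R2 = 67

67


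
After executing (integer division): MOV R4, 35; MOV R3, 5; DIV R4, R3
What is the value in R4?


Register state trace:
  MOV R4, 35  → R4 = 35
  MOV R3, 5  → R3 = 5
  DIV R4, R3  → R4 = 35 // 5 = 7
Final: R4 = 7

7


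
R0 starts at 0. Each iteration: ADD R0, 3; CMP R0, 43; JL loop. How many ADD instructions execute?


Loop trace (R0 starts at 0, target 43, step 3):
  ADD #1: R0 = 0 + 3 = 3  → 3 < 43, loop
  ADD #2: R0 = 3 + 3 = 6  → 6 < 43, loop
  ADD #3: R0 = 6 + 3 = 9  → 9 < 43, loop
  ADD #4: R0 = 9 + 3 = 12  → 12 < 43, loop
  ADD #5: R0 = 12 + 3 = 15  → 15 < 43, loop
  ADD #6: R0 = 15 + 3 = 18  → 18 < 43, loop
  ADD #7: R0 = 18 + 3 = 21  → 21 < 43, loop
  ADD #8: R0 = 21 + 3 = 24  → 24 < 43, loop
  ADD #9: R0 = 24 + 3 = 27  → 27 < 43, loop
  ADD #10: R0 = 27 + 3 = 30  → 30 < 43, loop
  ADD #11: R0 = 30 + 3 = 33  → 33 < 43, loop
  ADD #12: R0 = 33 + 3 = 36  → 36 < 43, loop
  ADD #13: R0 = 36 + 3 = 39  → 39 < 43, loop
  ADD #14: R0 = 39 + 3 = 42  → 42 < 43, loop
  ADD #15: R0 = 42 + 3 = 45  → 45 >= 43, exit
Total ADD instructions: 15

15


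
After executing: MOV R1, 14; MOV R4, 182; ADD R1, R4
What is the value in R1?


Register state trace:
  MOV R1, 14  → R1 = 14
  MOV R4, 182  → R4 = 182
  ADD R1, R4  → R1 = 14 + 182 = 196
Final: R1 = 196

196


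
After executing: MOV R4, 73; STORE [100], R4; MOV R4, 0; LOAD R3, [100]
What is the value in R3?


Register and memory trace:
  MOV R4, 73  → R4 = 73
  STORE [100], R4  → mem[100] = 73
  MOV R4, 0  → R4 = 0
  LOAD R3, [100]  → R3 = mem[100] = 73
Final: R3 = 73

73


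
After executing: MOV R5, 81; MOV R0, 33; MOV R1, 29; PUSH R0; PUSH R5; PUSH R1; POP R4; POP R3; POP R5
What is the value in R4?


Stack trace (top is rightmost):
  MOV R5, 81  → R5 = 81
  MOV R0, 33  → R0 = 33
  MOV R1, 29  → R1 = 29
  PUSH R0  → stack: [33]
  PUSH R5  → stack: [33, 81]
  PUSH R1  → stack: [33, 81, 29]
  POP R4  → R4 = 29, stack: [33, 81]
  POP R3  → R3 = 81, stack: [33]
  POP R5  → R5 = 33, stack: []
Final: R4 = 29

29


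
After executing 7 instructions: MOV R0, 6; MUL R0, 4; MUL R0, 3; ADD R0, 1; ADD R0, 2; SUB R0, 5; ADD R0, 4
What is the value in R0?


Register state trace:
  MOV R0, 6  → R0 = 6
  MUL R0, 4  → R0 = 6 * 4 = 24
  MUL R0, 3  → R0 = 24 * 3 = 72
  ADD R0, 1  → R0 = 72 + 1 = 73
  ADD R0, 2  → R0 = 73 + 2 = 75
  SUB R0, 5  → R0 = 75 - 5 = 70
  ADD R0, 4  → R0 = 70 + 4 = 74
Final: R0 = 74

74


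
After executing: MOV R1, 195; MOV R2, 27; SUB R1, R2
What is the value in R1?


Register state trace:
  MOV R1, 195  → R1 = 195
  MOV R2, 27  → R2 = 27
  SUB R1, R2  → R1 = 195 - 27 = 168
Final: R1 = 168

168


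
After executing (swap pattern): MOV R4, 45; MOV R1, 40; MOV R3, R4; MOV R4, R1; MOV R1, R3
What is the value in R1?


Register state trace (swap pattern):
  MOV R4, 45  → R4 = 45
  MOV R1, 40  → R1 = 40
  MOV R3, R4  → R3 = 45  (save R4)
  MOV R4, R1  → R4 = 40  (R4 gets R1's value)
  MOV R1, R3  → R1 = 45  (R1 gets saved value)
Final: R1 = 45

45


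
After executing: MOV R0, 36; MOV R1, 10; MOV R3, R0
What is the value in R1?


Register state trace:
  MOV R0, 36  → R0 = 36
  MOV R1, 10  → R1 = 10
  MOV R3, R0  → R3 = 36
Final: R1 = 10

10


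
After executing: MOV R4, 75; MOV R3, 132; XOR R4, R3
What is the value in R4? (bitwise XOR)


Register state trace:
  MOV R4, 75  → R4 = 75 (0b01001011)
  MOV R3, 132  → R3 = 132 (0b10000100)
  XOR R4, R3  → R4 = 75 XOR 132 = 207 (0b11001111)
Final: R4 = 207

207


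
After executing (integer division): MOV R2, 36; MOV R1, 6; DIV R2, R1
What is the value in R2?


Register state trace:
  MOV R2, 36  → R2 = 36
  MOV R1, 6  → R1 = 6
  DIV R2, R1  → R2 = 36 // 6 = 6
Final: R2 = 6

6


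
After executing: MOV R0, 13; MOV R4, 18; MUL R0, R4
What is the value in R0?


Register state trace:
  MOV R0, 13  → R0 = 13
  MOV R4, 18  → R4 = 18
  MUL R0, R4  → R0 = 13 * 18 = 234
Final: R0 = 234

234


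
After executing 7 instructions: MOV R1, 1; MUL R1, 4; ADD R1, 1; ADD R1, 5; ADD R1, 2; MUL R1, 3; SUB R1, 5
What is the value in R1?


Register state trace:
  MOV R1, 1  → R1 = 1
  MUL R1, 4  → R1 = 1 * 4 = 4
  ADD R1, 1  → R1 = 4 + 1 = 5
  ADD R1, 5  → R1 = 5 + 5 = 10
  ADD R1, 2  → R1 = 10 + 2 = 12
  MUL R1, 3  → R1 = 12 * 3 = 36
  SUB R1, 5  → R1 = 36 - 5 = 31
Final: R1 = 31

31


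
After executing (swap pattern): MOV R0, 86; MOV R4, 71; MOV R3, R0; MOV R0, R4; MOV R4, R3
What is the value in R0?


Register state trace (swap pattern):
  MOV R0, 86  → R0 = 86
  MOV R4, 71  → R4 = 71
  MOV R3, R0  → R3 = 86  (save R0)
  MOV R0, R4  → R0 = 71  (R0 gets R4's value)
  MOV R4, R3  → R4 = 86  (R4 gets saved value)
Final: R0 = 71

71


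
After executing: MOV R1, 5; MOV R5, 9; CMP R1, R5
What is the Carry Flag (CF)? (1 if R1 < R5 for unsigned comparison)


Register state trace:
  MOV R1, 5  → R1 = 5
  MOV R5, 9  → R5 = 9
  CMP R1, R5  → unsigned 5 - 9: borrow occurs
  5 < 9, so CF = 1
CF = 1

1


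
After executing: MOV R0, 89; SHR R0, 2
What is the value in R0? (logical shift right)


Register state trace:
  MOV R0, 89  → R0 = 89
  SHR R0, 2  → R0 = 89 >> 2 = 89 // 2^2 = 22
Final: R0 = 22

22


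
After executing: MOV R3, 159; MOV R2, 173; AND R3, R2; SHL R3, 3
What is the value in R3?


Register state trace:
  MOV R3, 159  → R3 = 159 (0b10011111)
  MOV R2, 173  → R2 = 173 (0b10101101)
  AND R3, R2  → R3 = 159 AND 173 = 141 (0b10001101)
  SHL R3, 3  → R3 = 141 << 3 = 1128
Final: R3 = 1128

1128


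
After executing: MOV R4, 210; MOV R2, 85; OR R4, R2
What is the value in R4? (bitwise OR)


Register state trace:
  MOV R4, 210  → R4 = 210 (0b11010010)
  MOV R2, 85  → R2 = 85 (0b01010101)
  OR R4, R2   → R4 = 210 OR 85 = 215 (0b11010111)
Final: R4 = 215

215


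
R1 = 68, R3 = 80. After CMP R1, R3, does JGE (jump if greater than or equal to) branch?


Trace:
  R1 = 68, R3 = 80
  CMP R1, R3  → compares 68 vs 80
  JGE checks: is 68 greater than or equal to 80?
  68 < 80, so condition is false
Branch taken: No

No


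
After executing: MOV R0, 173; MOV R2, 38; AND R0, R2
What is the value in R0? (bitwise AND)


Register state trace:
  MOV R0, 173  → R0 = 173 (0b10101101)
  MOV R2, 38  → R2 = 38 (0b00100110)
  AND R0, R2  → R0 = 173 AND 38 = 36 (0b00100100)
Final: R0 = 36

36


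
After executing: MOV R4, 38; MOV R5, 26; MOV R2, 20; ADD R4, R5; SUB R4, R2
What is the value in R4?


Register state trace:
  MOV R4, 38  → R4 = 38
  MOV R5, 26  → R5 = 26
  MOV R2, 20  → R2 = 20
  ADD R4, R5  → R4 = 38 + 26 = 64
  SUB R4, R2  → R4 = 64 - 20 = 44
Final: R4 = 44

44


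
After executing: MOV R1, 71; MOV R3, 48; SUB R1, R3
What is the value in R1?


Register state trace:
  MOV R1, 71  → R1 = 71
  MOV R3, 48  → R3 = 48
  SUB R1, R3  → R1 = 71 - 48 = 23
Final: R1 = 23

23


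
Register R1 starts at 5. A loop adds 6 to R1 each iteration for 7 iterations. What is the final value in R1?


Starting value: R1 = 5
  Iter 1: R1 = 5 + 6 = 11
  Iter 2: R1 = 11 + 6 = 17
  Iter 3: R1 = 17 + 6 = 23
  Iter 4: R1 = 23 + 6 = 29
  Iter 5: R1 = 29 + 6 = 35
  Iter 6: R1 = 35 + 6 = 41
  Iter 7: R1 = 41 + 6 = 47
Final: R1 = 47

47


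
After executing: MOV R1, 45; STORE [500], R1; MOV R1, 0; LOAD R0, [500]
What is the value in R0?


Register and memory trace:
  MOV R1, 45  → R1 = 45
  STORE [500], R1  → mem[500] = 45
  MOV R1, 0  → R1 = 0
  LOAD R0, [500]  → R0 = mem[500] = 45
Final: R0 = 45

45


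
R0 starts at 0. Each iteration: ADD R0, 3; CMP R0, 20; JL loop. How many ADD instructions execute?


Loop trace (R0 starts at 0, target 20, step 3):
  ADD #1: R0 = 0 + 3 = 3  → 3 < 20, loop
  ADD #2: R0 = 3 + 3 = 6  → 6 < 20, loop
  ADD #3: R0 = 6 + 3 = 9  → 9 < 20, loop
  ADD #4: R0 = 9 + 3 = 12  → 12 < 20, loop
  ADD #5: R0 = 12 + 3 = 15  → 15 < 20, loop
  ADD #6: R0 = 15 + 3 = 18  → 18 < 20, loop
  ADD #7: R0 = 18 + 3 = 21  → 21 >= 20, exit
Total ADD instructions: 7

7


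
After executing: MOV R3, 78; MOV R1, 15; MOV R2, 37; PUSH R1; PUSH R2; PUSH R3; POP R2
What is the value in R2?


Stack trace (top is rightmost):
  MOV R3, 78  → R3 = 78
  MOV R1, 15  → R1 = 15
  MOV R2, 37  → R2 = 37
  PUSH R1  → stack: [15]
  PUSH R2  → stack: [15, 37]
  PUSH R3  → stack: [15, 37, 78]
  POP R2  → R2 = 78, stack: [15, 37]
Final: R2 = 78

78


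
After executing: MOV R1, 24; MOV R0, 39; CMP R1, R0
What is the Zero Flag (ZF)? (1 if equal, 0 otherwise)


Register state trace:
  MOV R1, 24  → R1 = 24
  MOV R0, 39  → R0 = 39
  CMP R1, R0  → computes 24 - 39 = -15
  Result is nonzero, so values are not equal
ZF = 0

0


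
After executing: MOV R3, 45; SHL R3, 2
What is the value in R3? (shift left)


Register state trace:
  MOV R3, 45  → R3 = 45
  SHL R3, 2  → R3 = 45 << 2 = 45 * 2^2 = 180
Final: R3 = 180

180


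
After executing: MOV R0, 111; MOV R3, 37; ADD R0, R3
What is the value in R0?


Register state trace:
  MOV R0, 111  → R0 = 111
  MOV R3, 37  → R3 = 37
  ADD R0, R3  → R0 = 111 + 37 = 148
Final: R0 = 148

148


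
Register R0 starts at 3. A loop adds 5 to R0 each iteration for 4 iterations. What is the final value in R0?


Starting value: R0 = 3
  Iter 1: R0 = 3 + 5 = 8
  Iter 2: R0 = 8 + 5 = 13
  Iter 3: R0 = 13 + 5 = 18
  Iter 4: R0 = 18 + 5 = 23
Final: R0 = 23

23


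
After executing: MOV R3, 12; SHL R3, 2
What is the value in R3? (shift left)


Register state trace:
  MOV R3, 12  → R3 = 12
  SHL R3, 2  → R3 = 12 << 2 = 12 * 2^2 = 48
Final: R3 = 48

48


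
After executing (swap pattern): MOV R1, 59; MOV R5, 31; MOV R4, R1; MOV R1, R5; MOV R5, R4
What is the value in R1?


Register state trace (swap pattern):
  MOV R1, 59  → R1 = 59
  MOV R5, 31  → R5 = 31
  MOV R4, R1  → R4 = 59  (save R1)
  MOV R1, R5  → R1 = 31  (R1 gets R5's value)
  MOV R5, R4  → R5 = 59  (R5 gets saved value)
Final: R1 = 31

31


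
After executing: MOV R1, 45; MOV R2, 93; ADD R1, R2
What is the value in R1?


Register state trace:
  MOV R1, 45  → R1 = 45
  MOV R2, 93  → R2 = 93
  ADD R1, R2  → R1 = 45 + 93 = 138
Final: R1 = 138

138


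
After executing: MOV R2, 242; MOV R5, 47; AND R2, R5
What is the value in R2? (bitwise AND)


Register state trace:
  MOV R2, 242  → R2 = 242 (0b11110010)
  MOV R5, 47  → R5 = 47 (0b00101111)
  AND R2, R5  → R2 = 242 AND 47 = 34 (0b00100010)
Final: R2 = 34

34


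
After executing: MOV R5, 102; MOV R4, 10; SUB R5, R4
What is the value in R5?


Register state trace:
  MOV R5, 102  → R5 = 102
  MOV R4, 10  → R4 = 10
  SUB R5, R4  → R5 = 102 - 10 = 92
Final: R5 = 92

92


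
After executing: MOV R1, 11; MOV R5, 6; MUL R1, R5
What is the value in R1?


Register state trace:
  MOV R1, 11  → R1 = 11
  MOV R5, 6  → R5 = 6
  MUL R1, R5  → R1 = 11 * 6 = 66
Final: R1 = 66

66


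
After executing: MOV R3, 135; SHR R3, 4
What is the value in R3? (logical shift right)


Register state trace:
  MOV R3, 135  → R3 = 135
  SHR R3, 4  → R3 = 135 >> 4 = 135 // 2^4 = 8
Final: R3 = 8

8


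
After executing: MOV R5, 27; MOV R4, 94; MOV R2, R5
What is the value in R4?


Register state trace:
  MOV R5, 27  → R5 = 27
  MOV R4, 94  → R4 = 94
  MOV R2, R5  → R2 = 27
Final: R4 = 94

94


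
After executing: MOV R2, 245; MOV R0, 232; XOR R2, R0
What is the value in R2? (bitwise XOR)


Register state trace:
  MOV R2, 245  → R2 = 245 (0b11110101)
  MOV R0, 232  → R0 = 232 (0b11101000)
  XOR R2, R0  → R2 = 245 XOR 232 = 29 (0b00011101)
Final: R2 = 29

29


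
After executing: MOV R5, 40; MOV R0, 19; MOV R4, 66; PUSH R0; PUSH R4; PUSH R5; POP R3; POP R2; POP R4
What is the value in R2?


Stack trace (top is rightmost):
  MOV R5, 40  → R5 = 40
  MOV R0, 19  → R0 = 19
  MOV R4, 66  → R4 = 66
  PUSH R0  → stack: [19]
  PUSH R4  → stack: [19, 66]
  PUSH R5  → stack: [19, 66, 40]
  POP R3  → R3 = 40, stack: [19, 66]
  POP R2  → R2 = 66, stack: [19]
  POP R4  → R4 = 19, stack: []
Final: R2 = 66

66


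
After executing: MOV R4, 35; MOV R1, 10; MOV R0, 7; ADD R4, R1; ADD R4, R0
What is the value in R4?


Register state trace:
  MOV R4, 35  → R4 = 35
  MOV R1, 10  → R1 = 10
  MOV R0, 7  → R0 = 7
  ADD R4, R1  → R4 = 35 + 10 = 45
  ADD R4, R0  → R4 = 45 + 7 = 52
Final: R4 = 52

52


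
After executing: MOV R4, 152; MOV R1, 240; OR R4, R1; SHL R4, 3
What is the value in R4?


Register state trace:
  MOV R4, 152  → R4 = 152 (0b10011000)
  MOV R1, 240  → R1 = 240 (0b11110000)
  OR R4, R1  → R4 = 152 OR 240 = 248 (0b11111000)
  SHL R4, 3  → R4 = 248 << 3 = 1984
Final: R4 = 1984

1984


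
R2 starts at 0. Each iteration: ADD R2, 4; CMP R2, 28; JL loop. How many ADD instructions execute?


Loop trace (R2 starts at 0, target 28, step 4):
  ADD #1: R2 = 0 + 4 = 4  → 4 < 28, loop
  ADD #2: R2 = 4 + 4 = 8  → 8 < 28, loop
  ADD #3: R2 = 8 + 4 = 12  → 12 < 28, loop
  ADD #4: R2 = 12 + 4 = 16  → 16 < 28, loop
  ADD #5: R2 = 16 + 4 = 20  → 20 < 28, loop
  ADD #6: R2 = 20 + 4 = 24  → 24 < 28, loop
  ADD #7: R2 = 24 + 4 = 28  → 28 >= 28, exit
Total ADD instructions: 7

7


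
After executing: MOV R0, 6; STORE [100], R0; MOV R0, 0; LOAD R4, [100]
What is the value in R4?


Register and memory trace:
  MOV R0, 6  → R0 = 6
  STORE [100], R0  → mem[100] = 6
  MOV R0, 0  → R0 = 0
  LOAD R4, [100]  → R4 = mem[100] = 6
Final: R4 = 6

6


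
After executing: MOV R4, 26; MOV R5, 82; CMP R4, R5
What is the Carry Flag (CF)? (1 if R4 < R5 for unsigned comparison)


Register state trace:
  MOV R4, 26  → R4 = 26
  MOV R5, 82  → R5 = 82
  CMP R4, R5  → unsigned 26 - 82: borrow occurs
  26 < 82, so CF = 1
CF = 1

1


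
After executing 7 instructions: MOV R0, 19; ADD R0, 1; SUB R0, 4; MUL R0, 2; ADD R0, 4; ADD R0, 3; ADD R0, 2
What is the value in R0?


Register state trace:
  MOV R0, 19  → R0 = 19
  ADD R0, 1  → R0 = 19 + 1 = 20
  SUB R0, 4  → R0 = 20 - 4 = 16
  MUL R0, 2  → R0 = 16 * 2 = 32
  ADD R0, 4  → R0 = 32 + 4 = 36
  ADD R0, 3  → R0 = 36 + 3 = 39
  ADD R0, 2  → R0 = 39 + 2 = 41
Final: R0 = 41

41


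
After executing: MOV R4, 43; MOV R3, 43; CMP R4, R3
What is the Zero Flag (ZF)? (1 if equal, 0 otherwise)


Register state trace:
  MOV R4, 43  → R4 = 43
  MOV R3, 43  → R3 = 43
  CMP R4, R3  → computes 43 - 43 = 0
  Result is zero, so values are equal
ZF = 1

1


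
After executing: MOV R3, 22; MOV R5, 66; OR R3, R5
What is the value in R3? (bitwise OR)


Register state trace:
  MOV R3, 22  → R3 = 22 (0b00010110)
  MOV R5, 66  → R5 = 66 (0b01000010)
  OR R3, R5   → R3 = 22 OR 66 = 86 (0b01010110)
Final: R3 = 86

86


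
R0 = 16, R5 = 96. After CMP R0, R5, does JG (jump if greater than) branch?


Trace:
  R0 = 16, R5 = 96
  CMP R0, R5  → compares 16 vs 96
  JG checks: is 16 greater than 96?
  16 < 96, so condition is false
Branch taken: No

No


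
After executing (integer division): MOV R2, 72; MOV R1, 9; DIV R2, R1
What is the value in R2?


Register state trace:
  MOV R2, 72  → R2 = 72
  MOV R1, 9  → R1 = 9
  DIV R2, R1  → R2 = 72 // 9 = 8
Final: R2 = 8

8


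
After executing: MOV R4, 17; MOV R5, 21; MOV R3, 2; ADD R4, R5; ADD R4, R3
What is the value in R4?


Register state trace:
  MOV R4, 17  → R4 = 17
  MOV R5, 21  → R5 = 21
  MOV R3, 2  → R3 = 2
  ADD R4, R5  → R4 = 17 + 21 = 38
  ADD R4, R3  → R4 = 38 + 2 = 40
Final: R4 = 40

40
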